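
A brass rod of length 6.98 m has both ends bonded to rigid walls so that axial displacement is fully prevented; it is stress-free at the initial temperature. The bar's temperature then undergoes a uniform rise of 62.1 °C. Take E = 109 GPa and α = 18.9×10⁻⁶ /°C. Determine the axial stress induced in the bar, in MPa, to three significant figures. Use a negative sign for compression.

Free thermal expansion αLΔT = 18.9e-6 · 6980 · 62.1 = 8.192 mm.
The walls impose strain ε = −(8.192)/6980 = -1.1737e-03; σ = Eε = 109000 · -1.1737e-03 = -127.9 MPa.

-128 MPa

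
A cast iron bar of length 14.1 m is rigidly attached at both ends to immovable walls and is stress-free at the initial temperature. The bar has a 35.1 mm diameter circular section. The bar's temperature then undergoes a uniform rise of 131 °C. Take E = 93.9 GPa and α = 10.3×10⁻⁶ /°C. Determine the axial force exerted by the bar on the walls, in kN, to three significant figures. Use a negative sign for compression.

-123 kN

Free thermal expansion αLΔT = 10.3e-6 · 14100 · 131 = 19.03 mm.
The walls impose strain ε = −(19.03)/14100 = -1.3493e-03; σ = Eε = 93900 · -1.3493e-03 = -126.7 MPa.
Wall reaction R = σ·A = -126.7·967.6 = -122600 N = -122.6 kN.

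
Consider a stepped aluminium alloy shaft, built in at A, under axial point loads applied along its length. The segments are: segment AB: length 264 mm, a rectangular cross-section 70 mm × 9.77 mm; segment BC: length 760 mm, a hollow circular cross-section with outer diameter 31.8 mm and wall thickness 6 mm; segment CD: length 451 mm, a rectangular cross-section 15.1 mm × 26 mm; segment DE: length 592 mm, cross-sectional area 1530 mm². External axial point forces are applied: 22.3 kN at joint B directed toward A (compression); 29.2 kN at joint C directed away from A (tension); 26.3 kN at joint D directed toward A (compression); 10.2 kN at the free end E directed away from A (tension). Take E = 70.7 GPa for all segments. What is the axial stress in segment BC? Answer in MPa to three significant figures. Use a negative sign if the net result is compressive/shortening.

26.9 MPa

Internal axial forces (sectioning from the free end, tension +): N_DE = 10.2 kN, N_CD = -16.1 kN, N_BC = 13.1 kN, N_AB = -9.2 kN.
A_BC = 486.3 mm².
σ_BC = N_BC/A_BC = 13100/486.3 = 26.94 MPa.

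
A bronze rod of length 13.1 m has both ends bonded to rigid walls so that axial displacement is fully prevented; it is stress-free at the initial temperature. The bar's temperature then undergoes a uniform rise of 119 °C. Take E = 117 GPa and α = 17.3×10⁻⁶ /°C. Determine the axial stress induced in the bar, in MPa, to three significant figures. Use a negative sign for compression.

Free thermal expansion αLΔT = 17.3e-6 · 13100 · 119 = 26.97 mm.
The walls impose strain ε = −(26.97)/13100 = -2.0587e-03; σ = Eε = 117000 · -2.0587e-03 = -240.9 MPa.

-241 MPa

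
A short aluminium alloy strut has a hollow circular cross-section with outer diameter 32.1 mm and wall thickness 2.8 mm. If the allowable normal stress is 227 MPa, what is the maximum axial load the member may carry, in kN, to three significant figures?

58.5 kN

A = 257.7 mm².
P_max = σ_allow · A = 227 · 257.7 = 58510 N = 58.51 kN.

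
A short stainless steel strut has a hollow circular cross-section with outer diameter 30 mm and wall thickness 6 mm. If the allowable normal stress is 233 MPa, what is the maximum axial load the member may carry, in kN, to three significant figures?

A = 452.4 mm².
P_max = σ_allow · A = 233 · 452.4 = 105400 N = 105.4 kN.

105 kN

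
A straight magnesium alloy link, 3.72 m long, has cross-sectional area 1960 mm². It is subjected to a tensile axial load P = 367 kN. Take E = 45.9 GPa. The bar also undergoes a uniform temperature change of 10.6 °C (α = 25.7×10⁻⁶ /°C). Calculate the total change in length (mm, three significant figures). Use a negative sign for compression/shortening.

δ_mech = NL/(AE) = 367000·3720/(1960·45900) = 15.18 mm.
δ_thermal = αLΔT = 25.7e-6·3720·10.6 = 1.013 mm.
δ = δ_mech + δ_thermal = 16.19 mm.

16.2 mm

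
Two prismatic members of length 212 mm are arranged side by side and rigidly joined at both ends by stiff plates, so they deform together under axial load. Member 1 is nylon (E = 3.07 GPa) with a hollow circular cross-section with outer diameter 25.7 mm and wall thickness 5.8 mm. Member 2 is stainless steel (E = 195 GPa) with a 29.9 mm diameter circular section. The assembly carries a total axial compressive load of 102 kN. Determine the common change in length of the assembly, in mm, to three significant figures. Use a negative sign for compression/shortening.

-0.157 mm

A_1 = 362.6 mm².
A_2 = 702.2 mm².
Equal strain + equilibrium ⇒ each member carries load in proportion to AE: A₁E₁ = 1113000 N, A₂E₂ = 136900000 N, ΣAE = 138000000 N.
δ = PL/ΣAE = -102000·212/138000000 = -0.1567 mm.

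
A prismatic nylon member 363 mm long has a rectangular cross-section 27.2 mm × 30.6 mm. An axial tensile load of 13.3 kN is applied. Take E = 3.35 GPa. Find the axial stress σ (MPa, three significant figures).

A = 832.3 mm².
σ = N/A = 13300/832.3 = 15.98 MPa.

16.0 MPa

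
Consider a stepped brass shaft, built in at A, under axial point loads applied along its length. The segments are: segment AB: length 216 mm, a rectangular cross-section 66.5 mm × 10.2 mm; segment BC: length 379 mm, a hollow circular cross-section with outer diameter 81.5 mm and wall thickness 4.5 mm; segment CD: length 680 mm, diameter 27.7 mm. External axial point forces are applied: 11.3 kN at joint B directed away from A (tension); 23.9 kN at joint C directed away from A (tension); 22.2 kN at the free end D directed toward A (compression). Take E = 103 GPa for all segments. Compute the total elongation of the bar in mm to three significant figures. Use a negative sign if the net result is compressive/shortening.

-0.197 mm

Internal axial forces (sectioning from the free end, tension +): N_CD = -22.2 kN, N_BC = 1.7 kN, N_AB = 13 kN.
A_AB = 678.3 mm².
A_BC = 1089 mm².
A_CD = 602.6 mm².
δ_AB = 13000·216/(678.3·103000) = 0.04019 mm
δ_BC = 1700·379/(1089·103000) = 0.005746 mm
δ_CD = -22200·680/(602.6·103000) = -0.2432 mm
δ = Σδ_i = -0.1973 mm.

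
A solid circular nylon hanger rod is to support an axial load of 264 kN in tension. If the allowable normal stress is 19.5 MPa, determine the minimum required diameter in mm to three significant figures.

131 mm

Required area A ≥ P/σ_allow = 264000/19.5 = 13540 mm².
For a solid circular section, d ≥ √(4A/π) = 131.3 mm.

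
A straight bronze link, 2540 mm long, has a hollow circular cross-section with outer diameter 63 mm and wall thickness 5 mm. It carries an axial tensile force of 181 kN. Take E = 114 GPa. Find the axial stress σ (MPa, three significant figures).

199 MPa

A = 911.1 mm².
σ = N/A = 181000/911.1 = 198.7 MPa.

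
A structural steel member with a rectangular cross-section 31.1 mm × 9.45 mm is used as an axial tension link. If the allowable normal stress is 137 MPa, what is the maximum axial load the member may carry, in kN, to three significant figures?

A = 293.9 mm².
P_max = σ_allow · A = 137 · 293.9 = 40260 N = 40.26 kN.

40.3 kN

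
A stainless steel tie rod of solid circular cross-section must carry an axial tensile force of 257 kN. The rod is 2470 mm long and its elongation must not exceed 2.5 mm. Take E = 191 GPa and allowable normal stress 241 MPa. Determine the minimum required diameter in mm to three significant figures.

Required area A ≥ P/σ_allow = 257000/241 = 1066 mm².
For a solid circular section, d ≥ √(4A/π) = 36.85 mm.
Elongation limit: A ≥ PL/(Eδ_allow) = 257000·2470/(191000·2.5) = 1329 mm² ⇒ d ≥ 41.14 mm.
The elongation limit governs.

41.1 mm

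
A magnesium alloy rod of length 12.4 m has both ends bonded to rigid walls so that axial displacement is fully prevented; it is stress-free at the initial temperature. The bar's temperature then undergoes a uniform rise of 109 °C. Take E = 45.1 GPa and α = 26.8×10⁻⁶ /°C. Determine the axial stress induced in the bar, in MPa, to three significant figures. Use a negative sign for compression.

Free thermal expansion αLΔT = 26.8e-6 · 12400 · 109 = 36.22 mm.
The walls impose strain ε = −(36.22)/12400 = -2.9212e-03; σ = Eε = 45100 · -2.9212e-03 = -131.7 MPa.

-132 MPa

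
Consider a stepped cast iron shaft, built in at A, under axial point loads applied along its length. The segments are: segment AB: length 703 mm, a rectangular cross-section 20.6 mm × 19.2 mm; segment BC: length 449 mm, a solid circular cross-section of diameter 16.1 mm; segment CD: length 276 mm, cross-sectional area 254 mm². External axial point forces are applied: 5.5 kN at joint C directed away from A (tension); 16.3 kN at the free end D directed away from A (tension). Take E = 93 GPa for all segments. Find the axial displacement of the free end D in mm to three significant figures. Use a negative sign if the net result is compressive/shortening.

1.12 mm

Internal axial forces (sectioning from the free end, tension +): N_CD = 16.3 kN, N_BC = 21.8 kN, N_AB = 21.8 kN.
A_AB = 395.5 mm².
A_BC = 203.6 mm².
δ_AB = 21800·703/(395.5·93000) = 0.4166 mm
δ_BC = 21800·449/(203.6·93000) = 0.517 mm
δ_CD = 16300·276/(254·93000) = 0.1904 mm
δ = Σδ_i = 1.124 mm.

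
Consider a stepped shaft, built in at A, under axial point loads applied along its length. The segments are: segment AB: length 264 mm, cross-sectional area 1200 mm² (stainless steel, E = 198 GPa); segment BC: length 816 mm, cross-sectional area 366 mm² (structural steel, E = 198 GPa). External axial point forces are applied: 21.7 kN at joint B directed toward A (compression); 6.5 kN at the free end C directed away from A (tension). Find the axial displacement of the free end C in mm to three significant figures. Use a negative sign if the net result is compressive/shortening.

Internal axial forces (sectioning from the free end, tension +): N_BC = 6.5 kN, N_AB = -15.2 kN.
δ_AB = -15200·264/(1200·198000) = -0.01689 mm
δ_BC = 6500·816/(366·198000) = 0.07319 mm
δ = Σδ_i = 0.0563 mm.

0.0563 mm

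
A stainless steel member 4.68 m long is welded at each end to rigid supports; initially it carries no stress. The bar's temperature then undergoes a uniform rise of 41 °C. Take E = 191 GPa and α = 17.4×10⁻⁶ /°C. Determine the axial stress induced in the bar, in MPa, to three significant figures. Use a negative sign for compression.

-136 MPa

Free thermal expansion αLΔT = 17.4e-6 · 4680 · 41 = 3.339 mm.
The walls impose strain ε = −(3.339)/4680 = -7.1340e-04; σ = Eε = 191000 · -7.1340e-04 = -136.3 MPa.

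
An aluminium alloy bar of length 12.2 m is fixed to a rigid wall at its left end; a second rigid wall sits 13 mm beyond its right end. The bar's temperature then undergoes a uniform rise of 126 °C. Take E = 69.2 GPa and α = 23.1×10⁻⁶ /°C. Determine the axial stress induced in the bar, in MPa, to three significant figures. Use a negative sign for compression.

-128 MPa

Free thermal expansion αLΔT = 23.1e-6 · 12200 · 126 = 35.51 mm.
The walls engage after the gap closes; constrained expansion = 35.51 − 13 = 22.51 mm.
The walls impose strain ε = −(22.51)/12200 = -1.8450e-03; σ = Eε = 69200 · -1.8450e-03 = -127.7 MPa.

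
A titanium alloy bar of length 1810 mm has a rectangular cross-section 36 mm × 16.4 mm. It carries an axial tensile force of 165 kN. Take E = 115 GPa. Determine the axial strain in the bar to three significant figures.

A = 590.4 mm².
σ = N/A = 279.5 MPa; ε = σ/E = 279.5/115000 = 2.430e-03.

0.00243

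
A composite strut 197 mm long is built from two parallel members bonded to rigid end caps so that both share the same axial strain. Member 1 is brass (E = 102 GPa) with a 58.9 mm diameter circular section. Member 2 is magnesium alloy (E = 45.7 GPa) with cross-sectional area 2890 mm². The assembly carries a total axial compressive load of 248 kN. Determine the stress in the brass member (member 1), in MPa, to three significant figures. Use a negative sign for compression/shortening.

A_1 = 2725 mm².
Equal strain + equilibrium ⇒ each member carries load in proportion to AE: A₁E₁ = 277900000 N, A₂E₂ = 132100000 N, ΣAE = 410000000 N.
σ₁ = P·E₁/ΣAE = -248000·102000/410000000 = -61.7 MPa.

-61.7 MPa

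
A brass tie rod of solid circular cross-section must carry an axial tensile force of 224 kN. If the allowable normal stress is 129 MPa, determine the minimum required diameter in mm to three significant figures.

47.0 mm

Required area A ≥ P/σ_allow = 224000/129 = 1736 mm².
For a solid circular section, d ≥ √(4A/π) = 47.02 mm.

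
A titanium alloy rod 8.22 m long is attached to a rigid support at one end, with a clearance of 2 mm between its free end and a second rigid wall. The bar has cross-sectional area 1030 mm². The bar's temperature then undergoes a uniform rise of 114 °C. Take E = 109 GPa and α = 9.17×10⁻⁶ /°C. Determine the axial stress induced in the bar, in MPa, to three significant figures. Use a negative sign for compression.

-87.4 MPa

Free thermal expansion αLΔT = 9.17e-6 · 8220 · 114 = 8.593 mm.
The walls engage after the gap closes; constrained expansion = 8.593 − 2 = 6.593 mm.
The walls impose strain ε = −(6.593)/8220 = -8.0207e-04; σ = Eε = 109000 · -8.0207e-04 = -87.43 MPa.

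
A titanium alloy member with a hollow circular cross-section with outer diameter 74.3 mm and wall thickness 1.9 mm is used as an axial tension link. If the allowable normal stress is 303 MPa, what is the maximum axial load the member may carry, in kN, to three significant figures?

131 kN

A = 432.2 mm².
P_max = σ_allow · A = 303 · 432.2 = 130900 N = 130.9 kN.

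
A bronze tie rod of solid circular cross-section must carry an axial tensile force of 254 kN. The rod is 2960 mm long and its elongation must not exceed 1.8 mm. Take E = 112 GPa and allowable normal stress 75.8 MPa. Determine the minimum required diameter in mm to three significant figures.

Required area A ≥ P/σ_allow = 254000/75.8 = 3351 mm².
For a solid circular section, d ≥ √(4A/π) = 65.32 mm.
Elongation limit: A ≥ PL/(Eδ_allow) = 254000·2960/(112000·1.8) = 3729 mm² ⇒ d ≥ 68.91 mm.
The elongation limit governs.

68.9 mm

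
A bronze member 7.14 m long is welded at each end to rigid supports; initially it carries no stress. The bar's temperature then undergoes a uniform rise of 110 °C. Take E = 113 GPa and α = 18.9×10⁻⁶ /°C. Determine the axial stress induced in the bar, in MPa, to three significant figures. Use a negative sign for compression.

-235 MPa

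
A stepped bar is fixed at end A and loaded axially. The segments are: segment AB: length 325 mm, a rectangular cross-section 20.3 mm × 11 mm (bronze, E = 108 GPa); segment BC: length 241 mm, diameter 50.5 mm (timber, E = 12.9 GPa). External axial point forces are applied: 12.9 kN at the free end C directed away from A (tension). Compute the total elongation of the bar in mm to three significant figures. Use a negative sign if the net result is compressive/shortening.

Internal axial forces (sectioning from the free end, tension +): N_BC = 12.9 kN, N_AB = 12.9 kN.
A_AB = 223.3 mm².
A_BC = 2003 mm².
δ_AB = 12900·325/(223.3·108000) = 0.1738 mm
δ_BC = 12900·241/(2003·12900) = 0.1203 mm
δ = Σδ_i = 0.2942 mm.

0.294 mm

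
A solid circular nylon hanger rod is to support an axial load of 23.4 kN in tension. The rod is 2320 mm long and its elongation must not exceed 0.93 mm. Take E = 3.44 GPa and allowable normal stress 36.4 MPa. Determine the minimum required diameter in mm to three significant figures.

147 mm

Required area A ≥ P/σ_allow = 23400/36.4 = 642.9 mm².
For a solid circular section, d ≥ √(4A/π) = 28.61 mm.
Elongation limit: A ≥ PL/(Eδ_allow) = 23400·2320/(3440·0.93) = 16970 mm² ⇒ d ≥ 147 mm.
The elongation limit governs.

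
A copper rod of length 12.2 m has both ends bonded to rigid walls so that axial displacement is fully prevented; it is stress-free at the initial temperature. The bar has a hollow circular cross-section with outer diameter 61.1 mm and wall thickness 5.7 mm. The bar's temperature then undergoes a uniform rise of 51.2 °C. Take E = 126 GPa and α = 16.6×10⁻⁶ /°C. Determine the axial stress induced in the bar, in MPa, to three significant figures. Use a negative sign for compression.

Free thermal expansion αLΔT = 16.6e-6 · 12200 · 51.2 = 10.37 mm.
The walls impose strain ε = −(10.37)/12200 = -8.4992e-04; σ = Eε = 126000 · -8.4992e-04 = -107.1 MPa.

-107 MPa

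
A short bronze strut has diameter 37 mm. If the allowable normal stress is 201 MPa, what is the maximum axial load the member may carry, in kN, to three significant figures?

216 kN

A = 1075 mm².
P_max = σ_allow · A = 201 · 1075 = 216100 N = 216.1 kN.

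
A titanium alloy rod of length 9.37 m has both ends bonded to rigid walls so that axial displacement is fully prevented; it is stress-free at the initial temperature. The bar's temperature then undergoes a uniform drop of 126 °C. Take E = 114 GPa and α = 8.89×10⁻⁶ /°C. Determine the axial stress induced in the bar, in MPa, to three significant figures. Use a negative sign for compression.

128 MPa

Free thermal expansion αLΔT = 8.89e-6 · 9370 · -126 = -10.5 mm.
The walls impose strain ε = −(-10.5)/9370 = 1.1201e-03; σ = Eε = 114000 · 1.1201e-03 = 127.7 MPa.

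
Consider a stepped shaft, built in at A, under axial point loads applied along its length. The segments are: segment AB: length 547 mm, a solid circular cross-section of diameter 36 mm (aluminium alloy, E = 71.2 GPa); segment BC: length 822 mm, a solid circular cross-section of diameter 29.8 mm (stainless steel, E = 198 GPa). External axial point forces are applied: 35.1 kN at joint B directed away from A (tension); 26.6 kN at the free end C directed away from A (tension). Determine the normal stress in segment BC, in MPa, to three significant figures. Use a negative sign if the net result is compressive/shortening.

38.1 MPa

Internal axial forces (sectioning from the free end, tension +): N_BC = 26.6 kN, N_AB = 61.7 kN.
A_BC = 697.5 mm².
σ_BC = N_BC/A_BC = 26600/697.5 = 38.14 MPa.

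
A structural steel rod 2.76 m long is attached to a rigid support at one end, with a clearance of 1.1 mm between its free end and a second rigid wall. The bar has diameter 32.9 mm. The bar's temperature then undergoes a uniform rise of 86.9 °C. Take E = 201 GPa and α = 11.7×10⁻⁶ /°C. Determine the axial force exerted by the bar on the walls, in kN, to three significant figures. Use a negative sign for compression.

Free thermal expansion αLΔT = 11.7e-6 · 2760 · 86.9 = 2.806 mm.
The walls engage after the gap closes; constrained expansion = 2.806 − 1.1 = 1.706 mm.
The walls impose strain ε = −(1.706)/2760 = -6.1818e-04; σ = Eε = 201000 · -6.1818e-04 = -124.3 MPa.
Wall reaction R = σ·A = -124.3·850.1 = -105600 N = -105.6 kN.

-106 kN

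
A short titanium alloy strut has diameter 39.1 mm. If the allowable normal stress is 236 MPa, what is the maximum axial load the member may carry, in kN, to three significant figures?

A = 1201 mm².
P_max = σ_allow · A = 236 · 1201 = 283400 N = 283.4 kN.

283 kN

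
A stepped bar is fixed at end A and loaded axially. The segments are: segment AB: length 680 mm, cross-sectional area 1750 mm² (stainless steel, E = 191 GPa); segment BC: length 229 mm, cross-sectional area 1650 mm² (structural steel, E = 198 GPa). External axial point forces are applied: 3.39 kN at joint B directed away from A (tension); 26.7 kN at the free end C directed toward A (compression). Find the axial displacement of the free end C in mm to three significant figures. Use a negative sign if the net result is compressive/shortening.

Internal axial forces (sectioning from the free end, tension +): N_BC = -26.7 kN, N_AB = -23.31 kN.
δ_AB = -23310·680/(1750·191000) = -0.04742 mm
δ_BC = -26700·229/(1650·198000) = -0.01872 mm
δ = Σδ_i = -0.06614 mm.

-0.0661 mm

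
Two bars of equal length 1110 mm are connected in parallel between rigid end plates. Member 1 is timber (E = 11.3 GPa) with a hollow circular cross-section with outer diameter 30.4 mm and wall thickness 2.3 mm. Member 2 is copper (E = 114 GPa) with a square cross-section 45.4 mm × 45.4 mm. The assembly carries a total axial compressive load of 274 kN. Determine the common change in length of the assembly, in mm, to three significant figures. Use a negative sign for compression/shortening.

-1.28 mm

A_1 = 203 mm².
A_2 = 2061 mm².
Equal strain + equilibrium ⇒ each member carries load in proportion to AE: A₁E₁ = 2294000 N, A₂E₂ = 235000000 N, ΣAE = 237300000 N.
δ = PL/ΣAE = -274000·1110/237300000 = -1.282 mm.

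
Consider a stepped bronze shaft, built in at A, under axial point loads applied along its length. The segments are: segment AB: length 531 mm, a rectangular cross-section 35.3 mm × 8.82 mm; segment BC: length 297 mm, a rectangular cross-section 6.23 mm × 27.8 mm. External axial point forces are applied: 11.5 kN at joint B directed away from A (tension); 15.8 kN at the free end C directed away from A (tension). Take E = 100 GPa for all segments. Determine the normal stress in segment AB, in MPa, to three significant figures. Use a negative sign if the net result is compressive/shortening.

87.7 MPa

Internal axial forces (sectioning from the free end, tension +): N_BC = 15.8 kN, N_AB = 27.3 kN.
A_AB = 311.3 mm².
σ_AB = N_AB/A_AB = 27300/311.3 = 87.68 MPa.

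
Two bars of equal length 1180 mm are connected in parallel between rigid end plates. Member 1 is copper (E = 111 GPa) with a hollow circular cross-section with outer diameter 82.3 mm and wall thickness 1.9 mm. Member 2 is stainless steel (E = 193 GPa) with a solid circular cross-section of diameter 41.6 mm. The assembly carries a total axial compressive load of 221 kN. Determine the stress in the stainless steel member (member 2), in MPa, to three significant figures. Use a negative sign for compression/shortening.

A_1 = 479.9 mm².
A_2 = 1359 mm².
Equal strain + equilibrium ⇒ each member carries load in proportion to AE: A₁E₁ = 53270000 N, A₂E₂ = 262300000 N, ΣAE = 315600000 N.
σ₂ = P·E₂/ΣAE = -221000·193000/315600000 = -135.2 MPa.

-135 MPa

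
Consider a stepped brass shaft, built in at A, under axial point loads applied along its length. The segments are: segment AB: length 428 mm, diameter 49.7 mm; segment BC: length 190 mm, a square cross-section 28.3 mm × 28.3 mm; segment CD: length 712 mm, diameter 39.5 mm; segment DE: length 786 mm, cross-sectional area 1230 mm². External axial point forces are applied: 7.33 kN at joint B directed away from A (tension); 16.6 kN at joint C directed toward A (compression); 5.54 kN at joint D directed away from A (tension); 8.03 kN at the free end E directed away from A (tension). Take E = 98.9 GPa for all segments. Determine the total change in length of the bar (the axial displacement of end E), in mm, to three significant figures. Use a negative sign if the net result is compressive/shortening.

Internal axial forces (sectioning from the free end, tension +): N_DE = 8.03 kN, N_CD = 13.57 kN, N_BC = -3.03 kN, N_AB = 4.3 kN.
A_AB = 1940 mm².
A_BC = 800.9 mm².
A_CD = 1225 mm².
δ_AB = 4300·428/(1940·98900) = 0.009592 mm
δ_BC = -3030·190/(800.9·98900) = -0.007268 mm
δ_CD = 13570·712/(1225·98900) = 0.07972 mm
δ_DE = 8030·786/(1230·98900) = 0.05188 mm
δ = Σδ_i = 0.1339 mm.

0.134 mm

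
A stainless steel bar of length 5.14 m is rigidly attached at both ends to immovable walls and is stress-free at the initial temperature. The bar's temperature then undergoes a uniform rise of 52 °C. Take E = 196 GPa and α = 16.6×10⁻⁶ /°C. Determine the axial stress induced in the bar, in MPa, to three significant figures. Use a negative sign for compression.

-169 MPa

Free thermal expansion αLΔT = 16.6e-6 · 5140 · 52 = 4.437 mm.
The walls impose strain ε = −(4.437)/5140 = -8.6320e-04; σ = Eε = 196000 · -8.6320e-04 = -169.2 MPa.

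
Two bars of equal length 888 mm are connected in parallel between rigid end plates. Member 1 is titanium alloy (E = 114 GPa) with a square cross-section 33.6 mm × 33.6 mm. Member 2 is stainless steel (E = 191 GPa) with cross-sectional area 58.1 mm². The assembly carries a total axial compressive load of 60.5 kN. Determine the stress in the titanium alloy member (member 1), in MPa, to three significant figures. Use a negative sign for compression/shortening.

-49.3 MPa

A_1 = 1129 mm².
Equal strain + equilibrium ⇒ each member carries load in proportion to AE: A₁E₁ = 128700000 N, A₂E₂ = 11100000 N, ΣAE = 139800000 N.
σ₁ = P·E₁/ΣAE = -60500·114000/139800000 = -49.34 MPa.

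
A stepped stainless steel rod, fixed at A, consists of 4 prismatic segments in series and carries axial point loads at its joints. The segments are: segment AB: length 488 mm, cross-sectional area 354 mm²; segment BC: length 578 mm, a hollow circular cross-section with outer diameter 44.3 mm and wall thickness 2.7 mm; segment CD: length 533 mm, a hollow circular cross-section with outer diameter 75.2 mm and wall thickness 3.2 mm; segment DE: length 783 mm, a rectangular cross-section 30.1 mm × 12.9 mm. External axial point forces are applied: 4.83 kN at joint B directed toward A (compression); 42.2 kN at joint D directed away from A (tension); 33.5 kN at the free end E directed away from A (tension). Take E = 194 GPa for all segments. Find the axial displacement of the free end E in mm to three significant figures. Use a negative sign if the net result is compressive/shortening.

Internal axial forces (sectioning from the free end, tension +): N_DE = 33.5 kN, N_CD = 75.7 kN, N_BC = 75.7 kN, N_AB = 70.87 kN.
A_BC = 352.9 mm².
A_CD = 723.8 mm².
A_DE = 388.3 mm².
δ_AB = 70870·488/(354·194000) = 0.5036 mm
δ_BC = 75700·578/(352.9·194000) = 0.6392 mm
δ_CD = 75700·533/(723.8·194000) = 0.2873 mm
δ_DE = 33500·783/(388.3·194000) = 0.3482 mm
δ = Σδ_i = 1.778 mm.

1.78 mm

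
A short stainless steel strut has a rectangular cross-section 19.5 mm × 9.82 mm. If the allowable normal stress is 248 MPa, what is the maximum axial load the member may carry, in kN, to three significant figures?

A = 191.5 mm².
P_max = σ_allow · A = 248 · 191.5 = 47490 N = 47.49 kN.

47.5 kN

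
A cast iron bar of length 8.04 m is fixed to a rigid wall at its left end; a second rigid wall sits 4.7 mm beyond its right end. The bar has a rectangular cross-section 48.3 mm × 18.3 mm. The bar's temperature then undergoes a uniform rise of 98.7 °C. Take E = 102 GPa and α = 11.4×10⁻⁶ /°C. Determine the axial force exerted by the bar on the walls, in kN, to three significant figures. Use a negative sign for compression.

Free thermal expansion αLΔT = 11.4e-6 · 8040 · 98.7 = 9.046 mm.
The walls engage after the gap closes; constrained expansion = 9.046 − 4.7 = 4.346 mm.
The walls impose strain ε = −(4.346)/8040 = -5.4060e-04; σ = Eε = 102000 · -5.4060e-04 = -55.14 MPa.
Wall reaction R = σ·A = -55.14·883.9 = -48740 N = -48.74 kN.

-48.7 kN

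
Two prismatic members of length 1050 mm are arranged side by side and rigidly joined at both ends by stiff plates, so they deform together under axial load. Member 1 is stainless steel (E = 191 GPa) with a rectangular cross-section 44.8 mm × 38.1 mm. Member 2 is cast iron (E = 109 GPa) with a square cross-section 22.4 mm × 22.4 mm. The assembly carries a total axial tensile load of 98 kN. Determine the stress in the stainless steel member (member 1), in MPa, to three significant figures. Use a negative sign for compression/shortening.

A_1 = 1707 mm².
A_2 = 501.8 mm².
Equal strain + equilibrium ⇒ each member carries load in proportion to AE: A₁E₁ = 326000000 N, A₂E₂ = 54690000 N, ΣAE = 380700000 N.
σ₁ = P·E₁/ΣAE = 98000·191000/380700000 = 49.17 MPa.

49.2 MPa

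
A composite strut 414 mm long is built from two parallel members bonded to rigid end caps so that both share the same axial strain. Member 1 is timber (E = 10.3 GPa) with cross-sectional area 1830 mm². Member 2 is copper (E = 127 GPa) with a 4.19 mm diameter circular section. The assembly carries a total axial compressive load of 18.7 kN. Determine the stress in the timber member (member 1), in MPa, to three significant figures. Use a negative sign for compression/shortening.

A_2 = 13.79 mm².
Equal strain + equilibrium ⇒ each member carries load in proportion to AE: A₁E₁ = 18850000 N, A₂E₂ = 1751000 N, ΣAE = 20600000 N.
σ₁ = P·E₁/ΣAE = -18700·10300/20600000 = -9.35 MPa.

-9.35 MPa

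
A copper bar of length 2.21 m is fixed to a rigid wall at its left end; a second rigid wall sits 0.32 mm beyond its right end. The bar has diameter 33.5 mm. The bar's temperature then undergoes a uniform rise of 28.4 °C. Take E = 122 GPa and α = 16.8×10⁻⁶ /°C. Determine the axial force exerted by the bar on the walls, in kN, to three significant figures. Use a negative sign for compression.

Free thermal expansion αLΔT = 16.8e-6 · 2210 · 28.4 = 1.054 mm.
The walls engage after the gap closes; constrained expansion = 1.054 − 0.32 = 0.7344 mm.
The walls impose strain ε = −(0.7344)/2210 = -3.3232e-04; σ = Eε = 122000 · -3.3232e-04 = -40.54 MPa.
Wall reaction R = σ·A = -40.54·881.4 = -35740 N = -35.74 kN.

-35.7 kN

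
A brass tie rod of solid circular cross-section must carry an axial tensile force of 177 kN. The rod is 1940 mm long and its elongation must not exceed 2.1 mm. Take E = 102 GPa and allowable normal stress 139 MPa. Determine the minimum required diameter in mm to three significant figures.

Required area A ≥ P/σ_allow = 177000/139 = 1273 mm².
For a solid circular section, d ≥ √(4A/π) = 40.27 mm.
Elongation limit: A ≥ PL/(Eδ_allow) = 177000·1940/(102000·2.1) = 1603 mm² ⇒ d ≥ 45.18 mm.
The elongation limit governs.

45.2 mm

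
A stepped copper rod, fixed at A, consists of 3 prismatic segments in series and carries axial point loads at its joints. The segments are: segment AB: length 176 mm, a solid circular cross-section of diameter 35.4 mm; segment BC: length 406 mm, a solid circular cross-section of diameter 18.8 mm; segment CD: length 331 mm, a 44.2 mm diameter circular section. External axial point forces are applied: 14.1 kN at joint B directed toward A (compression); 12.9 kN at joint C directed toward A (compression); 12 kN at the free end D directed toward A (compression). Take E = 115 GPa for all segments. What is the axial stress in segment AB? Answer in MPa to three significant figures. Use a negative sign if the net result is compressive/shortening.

Internal axial forces (sectioning from the free end, tension +): N_CD = -12 kN, N_BC = -24.9 kN, N_AB = -39 kN.
A_AB = 984.2 mm².
σ_AB = N_AB/A_AB = -39000/984.2 = -39.62 MPa.

-39.6 MPa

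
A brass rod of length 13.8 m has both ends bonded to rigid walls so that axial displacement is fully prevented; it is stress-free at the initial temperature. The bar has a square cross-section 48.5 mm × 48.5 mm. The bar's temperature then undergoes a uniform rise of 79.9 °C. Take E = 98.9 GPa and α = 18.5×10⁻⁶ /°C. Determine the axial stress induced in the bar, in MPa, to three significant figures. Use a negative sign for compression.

-146 MPa

Free thermal expansion αLΔT = 18.5e-6 · 13800 · 79.9 = 20.4 mm.
The walls impose strain ε = −(20.4)/13800 = -1.4782e-03; σ = Eε = 98900 · -1.4782e-03 = -146.2 MPa.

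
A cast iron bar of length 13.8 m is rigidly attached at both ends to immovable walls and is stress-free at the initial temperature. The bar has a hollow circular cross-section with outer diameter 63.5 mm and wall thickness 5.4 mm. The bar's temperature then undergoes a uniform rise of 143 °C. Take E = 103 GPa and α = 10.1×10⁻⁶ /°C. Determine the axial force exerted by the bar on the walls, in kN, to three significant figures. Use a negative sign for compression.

Free thermal expansion αLΔT = 10.1e-6 · 13800 · 143 = 19.93 mm.
The walls impose strain ε = −(19.93)/13800 = -1.4443e-03; σ = Eε = 103000 · -1.4443e-03 = -148.8 MPa.
Wall reaction R = σ·A = -148.8·985.6 = -146600 N = -146.6 kN.

-147 kN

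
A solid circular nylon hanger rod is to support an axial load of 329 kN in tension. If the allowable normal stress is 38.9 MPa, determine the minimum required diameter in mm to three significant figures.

Required area A ≥ P/σ_allow = 329000/38.9 = 8458 mm².
For a solid circular section, d ≥ √(4A/π) = 103.8 mm.

104 mm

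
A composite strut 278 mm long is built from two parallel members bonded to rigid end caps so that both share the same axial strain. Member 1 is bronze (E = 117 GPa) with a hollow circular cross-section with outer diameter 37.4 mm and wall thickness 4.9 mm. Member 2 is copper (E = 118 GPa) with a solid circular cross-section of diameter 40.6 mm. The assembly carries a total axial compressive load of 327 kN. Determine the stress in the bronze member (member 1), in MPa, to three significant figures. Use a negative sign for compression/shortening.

A_1 = 500.3 mm².
A_2 = 1295 mm².
Equal strain + equilibrium ⇒ each member carries load in proportion to AE: A₁E₁ = 58530000 N, A₂E₂ = 152800000 N, ΣAE = 211300000 N.
σ₁ = P·E₁/ΣAE = -327000·117000/211300000 = -181.1 MPa.

-181 MPa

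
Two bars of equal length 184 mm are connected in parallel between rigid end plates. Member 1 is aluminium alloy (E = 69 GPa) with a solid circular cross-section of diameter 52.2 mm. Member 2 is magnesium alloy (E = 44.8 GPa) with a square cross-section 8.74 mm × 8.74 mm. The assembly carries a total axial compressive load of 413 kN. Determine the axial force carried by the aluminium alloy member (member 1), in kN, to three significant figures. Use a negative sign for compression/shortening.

-404 kN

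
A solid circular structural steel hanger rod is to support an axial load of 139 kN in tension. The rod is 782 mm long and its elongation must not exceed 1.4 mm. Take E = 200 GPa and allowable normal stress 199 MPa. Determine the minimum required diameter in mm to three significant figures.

Required area A ≥ P/σ_allow = 139000/199 = 698.5 mm².
For a solid circular section, d ≥ √(4A/π) = 29.82 mm.
Elongation limit: A ≥ PL/(Eδ_allow) = 139000·782/(200000·1.4) = 388.2 mm² ⇒ d ≥ 22.23 mm.
The stress limit governs.

29.8 mm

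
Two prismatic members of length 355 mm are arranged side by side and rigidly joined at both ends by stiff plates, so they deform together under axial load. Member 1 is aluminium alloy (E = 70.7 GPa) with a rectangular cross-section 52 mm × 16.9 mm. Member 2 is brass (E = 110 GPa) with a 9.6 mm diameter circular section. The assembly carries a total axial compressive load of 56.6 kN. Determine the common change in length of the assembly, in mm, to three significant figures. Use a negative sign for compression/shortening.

-0.287 mm

A_1 = 878.8 mm².
A_2 = 72.38 mm².
Equal strain + equilibrium ⇒ each member carries load in proportion to AE: A₁E₁ = 62130000 N, A₂E₂ = 7962000 N, ΣAE = 70090000 N.
δ = PL/ΣAE = -56600·355/70090000 = -0.2867 mm.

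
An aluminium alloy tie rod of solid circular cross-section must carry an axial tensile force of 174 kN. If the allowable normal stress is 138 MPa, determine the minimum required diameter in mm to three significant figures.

40.1 mm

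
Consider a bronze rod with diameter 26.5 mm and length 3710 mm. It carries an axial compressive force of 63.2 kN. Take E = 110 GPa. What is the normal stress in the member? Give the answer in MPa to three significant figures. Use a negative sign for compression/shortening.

-115 MPa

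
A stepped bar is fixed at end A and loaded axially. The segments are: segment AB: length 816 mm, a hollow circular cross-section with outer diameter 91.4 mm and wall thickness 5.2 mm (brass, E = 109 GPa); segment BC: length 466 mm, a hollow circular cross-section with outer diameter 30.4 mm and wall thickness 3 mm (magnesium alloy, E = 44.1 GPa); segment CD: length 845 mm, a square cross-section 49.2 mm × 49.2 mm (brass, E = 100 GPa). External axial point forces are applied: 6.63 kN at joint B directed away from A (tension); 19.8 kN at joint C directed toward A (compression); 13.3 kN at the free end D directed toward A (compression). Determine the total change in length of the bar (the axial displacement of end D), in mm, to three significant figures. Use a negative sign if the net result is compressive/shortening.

-1.54 mm

Internal axial forces (sectioning from the free end, tension +): N_CD = -13.3 kN, N_BC = -33.1 kN, N_AB = -26.47 kN.
A_AB = 1408 mm².
A_BC = 258.2 mm².
A_CD = 2421 mm².
δ_AB = -26470·816/(1408·109000) = -0.1407 mm
δ_BC = -33100·466/(258.2·44100) = -1.354 mm
δ_CD = -13300·845/(2421·100000) = -0.04643 mm
δ = Σδ_i = -1.542 mm.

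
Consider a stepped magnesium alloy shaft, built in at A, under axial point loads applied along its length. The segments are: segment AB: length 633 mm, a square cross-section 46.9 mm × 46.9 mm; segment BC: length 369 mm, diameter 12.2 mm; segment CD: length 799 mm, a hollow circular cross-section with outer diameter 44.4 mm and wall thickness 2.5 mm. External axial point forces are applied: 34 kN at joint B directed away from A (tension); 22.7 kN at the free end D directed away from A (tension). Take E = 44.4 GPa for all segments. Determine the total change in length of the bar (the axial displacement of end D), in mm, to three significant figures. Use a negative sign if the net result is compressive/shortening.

Internal axial forces (sectioning from the free end, tension +): N_CD = 22.7 kN, N_BC = 22.7 kN, N_AB = 56.7 kN.
A_AB = 2200 mm².
A_BC = 116.9 mm².
A_CD = 329.1 mm².
δ_AB = 56700·633/(2200·44400) = 0.3675 mm
δ_BC = 22700·369/(116.9·44400) = 1.614 mm
δ_CD = 22700·799/(329.1·44400) = 1.241 mm
δ = Σδ_i = 3.223 mm.

3.22 mm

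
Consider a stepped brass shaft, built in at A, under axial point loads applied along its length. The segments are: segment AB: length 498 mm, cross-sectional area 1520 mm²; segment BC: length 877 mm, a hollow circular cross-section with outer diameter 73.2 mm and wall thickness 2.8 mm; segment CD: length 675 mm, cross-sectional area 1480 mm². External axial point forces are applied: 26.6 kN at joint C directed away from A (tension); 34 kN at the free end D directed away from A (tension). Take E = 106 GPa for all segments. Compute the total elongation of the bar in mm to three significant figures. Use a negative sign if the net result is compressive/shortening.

1.14 mm

Internal axial forces (sectioning from the free end, tension +): N_CD = 34 kN, N_BC = 60.6 kN, N_AB = 60.6 kN.
A_BC = 619.3 mm².
δ_AB = 60600·498/(1520·106000) = 0.1873 mm
δ_BC = 60600·877/(619.3·106000) = 0.8096 mm
δ_CD = 34000·675/(1480·106000) = 0.1463 mm
δ = Σδ_i = 1.143 mm.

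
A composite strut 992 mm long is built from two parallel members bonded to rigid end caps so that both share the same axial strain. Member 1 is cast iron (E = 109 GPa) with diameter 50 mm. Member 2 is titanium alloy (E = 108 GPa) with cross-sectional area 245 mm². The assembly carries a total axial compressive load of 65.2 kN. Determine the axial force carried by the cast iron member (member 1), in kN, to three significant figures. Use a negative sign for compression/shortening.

-58.0 kN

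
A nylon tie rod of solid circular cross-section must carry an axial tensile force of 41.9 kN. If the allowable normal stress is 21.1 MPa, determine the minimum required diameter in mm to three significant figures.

50.3 mm

Required area A ≥ P/σ_allow = 41900/21.1 = 1986 mm².
For a solid circular section, d ≥ √(4A/π) = 50.28 mm.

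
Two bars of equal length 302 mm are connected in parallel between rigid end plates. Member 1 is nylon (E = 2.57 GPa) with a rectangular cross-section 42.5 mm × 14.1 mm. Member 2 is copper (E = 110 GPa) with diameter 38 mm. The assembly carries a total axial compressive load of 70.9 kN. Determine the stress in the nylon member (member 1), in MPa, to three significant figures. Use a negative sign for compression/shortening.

A_1 = 599.2 mm².
A_2 = 1134 mm².
Equal strain + equilibrium ⇒ each member carries load in proportion to AE: A₁E₁ = 1540000 N, A₂E₂ = 124800000 N, ΣAE = 126300000 N.
σ₁ = P·E₁/ΣAE = -70900·2570/126300000 = -1.443 MPa.

-1.44 MPa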